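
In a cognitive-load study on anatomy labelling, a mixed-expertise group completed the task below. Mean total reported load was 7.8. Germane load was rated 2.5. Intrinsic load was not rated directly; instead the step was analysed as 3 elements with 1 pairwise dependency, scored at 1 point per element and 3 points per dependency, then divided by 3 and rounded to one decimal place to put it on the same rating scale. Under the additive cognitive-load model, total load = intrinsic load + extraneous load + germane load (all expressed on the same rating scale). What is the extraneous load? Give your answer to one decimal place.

Intrinsic (element-interactivity): (3 × 1 + 1 × 3) / 3 = 6 / 3 = 2.0000 → 2.0.
extraneous load = total − intrinsic − germane
             = 7.8 − 2.0 − 2.5 = 3.3.

3.3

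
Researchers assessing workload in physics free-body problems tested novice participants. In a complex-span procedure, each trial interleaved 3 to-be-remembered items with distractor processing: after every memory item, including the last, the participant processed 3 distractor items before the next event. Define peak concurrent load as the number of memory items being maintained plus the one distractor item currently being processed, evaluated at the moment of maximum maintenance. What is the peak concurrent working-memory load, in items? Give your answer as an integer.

4

Maintenance is greatest during the distractor(s) after memory item 3: all 3 memory items are being held.
One distractor item is concurrently being processed.
Peak concurrent load = 3 + 1 = 4 items.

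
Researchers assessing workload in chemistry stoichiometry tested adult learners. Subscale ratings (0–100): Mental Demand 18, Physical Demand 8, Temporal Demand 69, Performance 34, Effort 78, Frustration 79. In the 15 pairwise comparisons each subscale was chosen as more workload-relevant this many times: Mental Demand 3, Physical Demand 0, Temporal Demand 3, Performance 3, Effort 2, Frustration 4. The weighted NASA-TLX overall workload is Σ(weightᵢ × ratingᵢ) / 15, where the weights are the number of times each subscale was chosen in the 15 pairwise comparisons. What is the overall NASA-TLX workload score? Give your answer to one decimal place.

The tallies are the weights (they sum to 15).
Weighted sum = 3·18 + 0·8 + 3·69 + 3·34 + 2·78 + 4·79
            = 54 + 0 + 207 + 102 + 156 + 316 = 835.
Overall workload = 835 / 15 = 55.6667 ≈ 55.7.

55.7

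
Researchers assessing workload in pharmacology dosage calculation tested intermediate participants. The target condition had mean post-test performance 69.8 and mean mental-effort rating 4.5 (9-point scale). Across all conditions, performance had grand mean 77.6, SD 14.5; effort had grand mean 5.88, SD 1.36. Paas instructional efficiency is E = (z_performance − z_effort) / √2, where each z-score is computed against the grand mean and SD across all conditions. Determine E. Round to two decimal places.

0.34

z_performance = (69.8 − 77.6) / 14.5 = -7.8000 / 14.5 = -0.5379.
z_effort = (4.5 − 5.88) / 1.36 = -1.3800 / 1.36 = -1.0147.
z_P − z_E = -0.5379 − (-1.0147) = 0.4768.
E = 0.4768 / √2 = 0.4768 / 1.41421 = 0.3371 ≈ 0.34.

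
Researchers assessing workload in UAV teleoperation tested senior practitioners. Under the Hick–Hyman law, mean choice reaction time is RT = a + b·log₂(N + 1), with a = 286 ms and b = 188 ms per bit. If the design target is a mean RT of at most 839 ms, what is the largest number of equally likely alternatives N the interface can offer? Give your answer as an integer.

6

Set 286 + 188·log₂(N + 1) ≤ 839.
log₂(N + 1) ≤ (839 − 286) / 188 = 2.9415.
N + 1 ≤ 2^2.9415 = 7.6821.
N ≤ 6.6821, so the largest integer N is 6.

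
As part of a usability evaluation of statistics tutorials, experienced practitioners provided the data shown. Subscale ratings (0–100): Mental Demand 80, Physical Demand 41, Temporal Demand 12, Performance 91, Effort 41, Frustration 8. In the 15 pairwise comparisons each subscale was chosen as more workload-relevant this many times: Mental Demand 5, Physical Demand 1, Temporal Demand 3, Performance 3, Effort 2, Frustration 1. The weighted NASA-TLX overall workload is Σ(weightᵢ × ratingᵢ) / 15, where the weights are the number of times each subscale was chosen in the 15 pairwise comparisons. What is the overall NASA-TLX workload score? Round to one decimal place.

The tallies are the weights (they sum to 15).
Weighted sum = 5·80 + 1·41 + 3·12 + 3·91 + 2·41 + 1·8
            = 400 + 41 + 36 + 273 + 82 + 8 = 840.
Overall workload = 840 / 15 = 56.0000 ≈ 56.0.

56.0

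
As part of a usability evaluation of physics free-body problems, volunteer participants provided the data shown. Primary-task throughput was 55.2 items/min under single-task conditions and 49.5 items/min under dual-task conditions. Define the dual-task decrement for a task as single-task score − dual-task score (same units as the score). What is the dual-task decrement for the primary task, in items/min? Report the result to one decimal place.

Decrement = 55.2 − 49.5 = 5.7000 items/min ≈ 5.7 items/min.

5.7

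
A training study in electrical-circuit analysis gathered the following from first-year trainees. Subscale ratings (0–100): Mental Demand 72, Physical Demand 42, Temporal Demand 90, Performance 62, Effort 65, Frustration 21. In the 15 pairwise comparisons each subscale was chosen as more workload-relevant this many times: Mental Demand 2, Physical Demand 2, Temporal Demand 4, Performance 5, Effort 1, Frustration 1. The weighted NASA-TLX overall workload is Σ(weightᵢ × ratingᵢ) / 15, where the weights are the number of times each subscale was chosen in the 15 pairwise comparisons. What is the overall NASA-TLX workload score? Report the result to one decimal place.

65.6

The tallies are the weights (they sum to 15).
Weighted sum = 2·72 + 2·42 + 4·90 + 5·62 + 1·65 + 1·21
            = 144 + 84 + 360 + 310 + 65 + 21 = 984.
Overall workload = 984 / 15 = 65.6000 ≈ 65.6.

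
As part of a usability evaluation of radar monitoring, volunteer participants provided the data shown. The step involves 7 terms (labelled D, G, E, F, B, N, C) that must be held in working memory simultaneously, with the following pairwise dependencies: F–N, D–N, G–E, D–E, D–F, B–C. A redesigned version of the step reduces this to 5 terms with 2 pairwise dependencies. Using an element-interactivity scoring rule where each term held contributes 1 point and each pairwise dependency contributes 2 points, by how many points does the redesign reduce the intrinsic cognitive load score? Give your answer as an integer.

10

Original: 7 × 1 + 6 × 2 = 7 + 12 = 19.
Redesigned: 5 × 1 + 2 × 2 = 5 + 4 = 9.
Reduction = 19 − 9 = 10.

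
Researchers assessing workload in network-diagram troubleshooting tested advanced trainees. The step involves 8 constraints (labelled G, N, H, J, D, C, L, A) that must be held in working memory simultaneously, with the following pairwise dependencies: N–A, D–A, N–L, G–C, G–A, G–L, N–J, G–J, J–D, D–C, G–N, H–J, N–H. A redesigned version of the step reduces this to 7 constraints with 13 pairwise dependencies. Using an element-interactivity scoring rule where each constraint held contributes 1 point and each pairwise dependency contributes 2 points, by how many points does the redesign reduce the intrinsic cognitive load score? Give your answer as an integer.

Original: 8 × 1 + 13 × 2 = 8 + 26 = 34.
Redesigned: 7 × 1 + 13 × 2 = 7 + 26 = 33.
Reduction = 34 − 33 = 1.

1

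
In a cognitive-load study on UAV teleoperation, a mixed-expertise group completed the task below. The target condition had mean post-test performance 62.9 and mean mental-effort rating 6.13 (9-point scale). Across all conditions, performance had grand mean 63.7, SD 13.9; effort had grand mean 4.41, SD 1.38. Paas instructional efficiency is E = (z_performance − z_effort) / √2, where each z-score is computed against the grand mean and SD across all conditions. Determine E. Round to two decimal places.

z_performance = (62.9 − 63.7) / 13.9 = -0.8000 / 13.9 = -0.0576.
z_effort = (6.13 − 4.41) / 1.38 = 1.7200 / 1.38 = 1.2464.
z_P − z_E = -0.0576 − 1.2464 = -1.3040.
E = -1.3040 / √2 = -1.3040 / 1.41421 = -0.9221 ≈ -0.92.

-0.92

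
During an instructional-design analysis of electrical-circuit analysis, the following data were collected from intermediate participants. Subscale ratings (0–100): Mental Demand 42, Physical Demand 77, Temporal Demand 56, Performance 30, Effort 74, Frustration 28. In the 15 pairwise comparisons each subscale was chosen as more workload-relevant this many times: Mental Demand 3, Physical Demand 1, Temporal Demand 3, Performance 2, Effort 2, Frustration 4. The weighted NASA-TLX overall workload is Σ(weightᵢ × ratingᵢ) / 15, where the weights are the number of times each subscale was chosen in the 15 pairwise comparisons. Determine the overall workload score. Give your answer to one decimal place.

46.1

The tallies are the weights (they sum to 15).
Weighted sum = 3·42 + 1·77 + 3·56 + 2·30 + 2·74 + 4·28
            = 126 + 77 + 168 + 60 + 148 + 112 = 691.
Overall workload = 691 / 15 = 46.0667 ≈ 46.1.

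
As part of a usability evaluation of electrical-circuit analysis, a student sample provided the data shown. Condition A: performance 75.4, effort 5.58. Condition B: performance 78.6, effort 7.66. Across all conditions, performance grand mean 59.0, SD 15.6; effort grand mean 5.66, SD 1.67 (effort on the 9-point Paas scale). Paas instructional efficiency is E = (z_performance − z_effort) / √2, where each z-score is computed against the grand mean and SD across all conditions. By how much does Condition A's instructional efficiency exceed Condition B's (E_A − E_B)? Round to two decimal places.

0.74

Condition A: z_P = (75.4 − 59.0)/15.6 = 1.0513; z_E = (5.58 − 5.66)/1.67 = -0.0479; E_A = (1.0513 − (-0.0479))/√2 = 0.7773.
Condition B: z_P = (78.6 − 59.0)/15.6 = 1.2564; z_E = (7.66 − 5.66)/1.67 = 1.1976; E_B = (1.2564 − 1.1976)/√2 = 0.0416.
E_A − E_B = 0.7773 − 0.0416 = 0.7357 ≈ 0.74.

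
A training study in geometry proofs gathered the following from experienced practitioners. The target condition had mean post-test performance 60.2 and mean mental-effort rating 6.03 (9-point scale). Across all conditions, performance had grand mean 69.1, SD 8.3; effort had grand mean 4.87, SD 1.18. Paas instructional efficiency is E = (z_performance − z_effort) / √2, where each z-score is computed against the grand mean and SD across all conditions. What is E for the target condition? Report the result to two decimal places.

-1.45

z_performance = (60.2 − 69.1) / 8.3 = -8.9000 / 8.3 = -1.0723.
z_effort = (6.03 − 4.87) / 1.18 = 1.1600 / 1.18 = 0.9831.
z_P − z_E = -1.0723 − 0.9831 = -2.0554.
E = -2.0554 / √2 = -2.0554 / 1.41421 = -1.4534 ≈ -1.45.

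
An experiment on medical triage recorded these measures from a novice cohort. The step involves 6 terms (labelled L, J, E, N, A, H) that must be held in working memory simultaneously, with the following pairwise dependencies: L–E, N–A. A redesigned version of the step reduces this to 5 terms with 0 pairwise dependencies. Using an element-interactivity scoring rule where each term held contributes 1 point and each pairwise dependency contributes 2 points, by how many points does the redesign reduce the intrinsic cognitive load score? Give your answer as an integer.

Original: 6 × 1 + 2 × 2 = 6 + 4 = 10.
Redesigned: 5 × 1 + 0 × 2 = 5 + 0 = 5.
Reduction = 10 − 5 = 5.

5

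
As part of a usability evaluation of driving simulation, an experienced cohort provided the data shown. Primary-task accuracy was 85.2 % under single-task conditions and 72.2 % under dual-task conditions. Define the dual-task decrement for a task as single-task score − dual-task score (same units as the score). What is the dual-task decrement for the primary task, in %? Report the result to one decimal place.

13.0

Decrement = 85.2 − 72.2 = 13.0000 % ≈ 13.0 %.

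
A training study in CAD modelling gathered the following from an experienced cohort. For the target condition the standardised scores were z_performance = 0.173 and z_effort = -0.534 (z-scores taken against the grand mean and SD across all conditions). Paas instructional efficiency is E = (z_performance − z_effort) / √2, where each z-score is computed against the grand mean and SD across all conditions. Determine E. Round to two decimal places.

z_P − z_E = 0.173 − (-0.534) = 0.7070.
E = 0.7070 / √2 = 0.7070 / 1.41421 = 0.4999 ≈ 0.50.

0.50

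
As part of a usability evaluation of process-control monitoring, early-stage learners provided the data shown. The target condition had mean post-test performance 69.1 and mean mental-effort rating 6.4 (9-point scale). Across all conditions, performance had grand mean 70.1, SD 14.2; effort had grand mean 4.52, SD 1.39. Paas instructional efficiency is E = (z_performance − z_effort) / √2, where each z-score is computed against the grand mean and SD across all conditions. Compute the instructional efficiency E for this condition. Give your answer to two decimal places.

-1.01

z_performance = (69.1 − 70.1) / 14.2 = -1.0000 / 14.2 = -0.0704.
z_effort = (6.4 − 4.52) / 1.39 = 1.8800 / 1.39 = 1.3525.
z_P − z_E = -0.0704 − 1.3525 = -1.4229.
E = -1.4229 / √2 = -1.4229 / 1.41421 = -1.0061 ≈ -1.01.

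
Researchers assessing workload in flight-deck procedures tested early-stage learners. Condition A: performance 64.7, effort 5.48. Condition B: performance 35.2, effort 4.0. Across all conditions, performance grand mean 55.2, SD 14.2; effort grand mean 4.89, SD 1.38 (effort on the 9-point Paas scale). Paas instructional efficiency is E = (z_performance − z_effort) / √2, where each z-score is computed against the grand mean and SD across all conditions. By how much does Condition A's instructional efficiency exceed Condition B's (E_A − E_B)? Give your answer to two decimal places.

0.71

Condition A: z_P = (64.7 − 55.2)/14.2 = 0.6690; z_E = (5.48 − 4.89)/1.38 = 0.4275; E_A = (0.6690 − 0.4275)/√2 = 0.1708.
Condition B: z_P = (35.2 − 55.2)/14.2 = -1.4085; z_E = (4.0 − 4.89)/1.38 = -0.6449; E_B = (-1.4085 − (-0.6449))/√2 = -0.5399.
E_A − E_B = 0.1708 − (-0.5399) = 0.7107 ≈ 0.71.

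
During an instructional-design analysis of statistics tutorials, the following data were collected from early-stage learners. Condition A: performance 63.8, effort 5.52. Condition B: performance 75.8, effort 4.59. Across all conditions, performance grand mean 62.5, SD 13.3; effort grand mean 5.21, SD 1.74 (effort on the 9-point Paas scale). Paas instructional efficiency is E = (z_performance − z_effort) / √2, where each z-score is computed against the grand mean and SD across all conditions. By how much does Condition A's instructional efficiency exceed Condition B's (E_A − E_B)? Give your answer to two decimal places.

Condition A: z_P = (63.8 − 62.5)/13.3 = 0.0977; z_E = (5.52 − 5.21)/1.74 = 0.1782; E_A = (0.0977 − 0.1782)/√2 = -0.0569.
Condition B: z_P = (75.8 − 62.5)/13.3 = 1.0000; z_E = (4.59 − 5.21)/1.74 = -0.3563; E_B = (1.0000 − (-0.3563))/√2 = 0.9590.
E_A − E_B = -0.0569 − 0.9590 = -1.0159 ≈ -1.02.

-1.02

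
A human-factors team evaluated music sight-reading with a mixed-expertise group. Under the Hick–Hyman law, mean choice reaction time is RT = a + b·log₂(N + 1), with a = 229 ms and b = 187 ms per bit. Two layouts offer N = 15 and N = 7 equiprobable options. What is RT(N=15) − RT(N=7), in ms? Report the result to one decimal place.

RT(15) = 229 + 187·log₂(16) = 229 + 187·4.0000 = 977.0000 ms.
RT(7) = 229 + 187·log₂(8) = 229 + 187·3.0000 = 790.0000 ms.
Difference = 977.0000 − 790.0000 = 187.0000 ≈ 187.0 ms.

187.0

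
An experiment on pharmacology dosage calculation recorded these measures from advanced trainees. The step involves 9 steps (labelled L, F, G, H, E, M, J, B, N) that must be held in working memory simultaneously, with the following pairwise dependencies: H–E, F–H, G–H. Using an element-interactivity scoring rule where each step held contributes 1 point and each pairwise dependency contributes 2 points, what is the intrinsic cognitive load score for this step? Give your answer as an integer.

Count of steps held simultaneously: 9.
Count of pairwise dependencies listed: 3.
Element contribution: 9 × 1 = 9.
Interaction contribution: 3 × 2 = 6.
Intrinsic load = 9 + 6 = 15.

15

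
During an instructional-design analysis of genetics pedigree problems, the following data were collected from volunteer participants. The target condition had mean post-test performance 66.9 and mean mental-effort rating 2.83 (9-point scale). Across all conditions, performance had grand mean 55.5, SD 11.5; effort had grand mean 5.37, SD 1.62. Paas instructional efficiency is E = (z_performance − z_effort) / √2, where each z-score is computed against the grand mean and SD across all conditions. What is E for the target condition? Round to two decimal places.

1.81

z_performance = (66.9 − 55.5) / 11.5 = 11.4000 / 11.5 = 0.9913.
z_effort = (2.83 − 5.37) / 1.62 = -2.5400 / 1.62 = -1.5679.
z_P − z_E = 0.9913 − (-1.5679) = 2.5592.
E = 2.5592 / √2 = 2.5592 / 1.41421 = 1.8096 ≈ 1.81.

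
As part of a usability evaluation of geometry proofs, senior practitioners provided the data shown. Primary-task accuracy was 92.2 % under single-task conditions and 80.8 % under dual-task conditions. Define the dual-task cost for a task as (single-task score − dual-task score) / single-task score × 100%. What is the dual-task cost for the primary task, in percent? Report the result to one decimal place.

12.4

Cost = (92.2 − 80.8) / 92.2 × 100%
     = 11.4000 / 92.2 × 100% = 12.3644%.
≈ 12.4%.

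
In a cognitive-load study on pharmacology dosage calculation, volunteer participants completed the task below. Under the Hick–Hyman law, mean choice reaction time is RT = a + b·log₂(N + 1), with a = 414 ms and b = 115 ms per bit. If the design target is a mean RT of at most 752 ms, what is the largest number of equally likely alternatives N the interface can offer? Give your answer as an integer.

Set 414 + 115·log₂(N + 1) ≤ 752.
log₂(N + 1) ≤ (752 − 414) / 115 = 2.9391.
N + 1 ≤ 2^2.9391 = 7.6693.
N ≤ 6.6693, so the largest integer N is 6.

6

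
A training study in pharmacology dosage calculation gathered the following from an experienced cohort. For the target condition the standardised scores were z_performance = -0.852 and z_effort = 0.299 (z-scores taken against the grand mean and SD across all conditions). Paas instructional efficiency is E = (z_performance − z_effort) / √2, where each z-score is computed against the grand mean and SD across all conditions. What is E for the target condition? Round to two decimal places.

z_P − z_E = -0.852 − 0.299 = -1.1510.
E = -1.1510 / √2 = -1.1510 / 1.41421 = -0.8139 ≈ -0.81.

-0.81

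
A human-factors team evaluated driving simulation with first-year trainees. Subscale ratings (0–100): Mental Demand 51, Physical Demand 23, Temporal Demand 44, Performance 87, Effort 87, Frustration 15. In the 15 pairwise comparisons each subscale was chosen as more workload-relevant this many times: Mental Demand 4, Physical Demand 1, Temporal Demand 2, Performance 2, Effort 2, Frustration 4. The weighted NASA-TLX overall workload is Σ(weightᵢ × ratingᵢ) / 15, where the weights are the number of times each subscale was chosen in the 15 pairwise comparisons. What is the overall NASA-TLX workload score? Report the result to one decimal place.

48.2

The tallies are the weights (they sum to 15).
Weighted sum = 4·51 + 1·23 + 2·44 + 2·87 + 2·87 + 4·15
            = 204 + 23 + 88 + 174 + 174 + 60 = 723.
Overall workload = 723 / 15 = 48.2000 ≈ 48.2.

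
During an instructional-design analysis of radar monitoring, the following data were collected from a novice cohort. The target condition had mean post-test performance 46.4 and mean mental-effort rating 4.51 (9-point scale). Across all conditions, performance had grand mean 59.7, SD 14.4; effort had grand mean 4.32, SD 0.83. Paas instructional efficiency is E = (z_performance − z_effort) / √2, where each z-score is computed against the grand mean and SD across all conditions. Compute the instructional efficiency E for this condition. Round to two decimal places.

z_performance = (46.4 − 59.7) / 14.4 = -13.3000 / 14.4 = -0.9236.
z_effort = (4.51 − 4.32) / 0.83 = 0.1900 / 0.83 = 0.2289.
z_P − z_E = -0.9236 − 0.2289 = -1.1525.
E = -1.1525 / √2 = -1.1525 / 1.41421 = -0.8149 ≈ -0.81.

-0.81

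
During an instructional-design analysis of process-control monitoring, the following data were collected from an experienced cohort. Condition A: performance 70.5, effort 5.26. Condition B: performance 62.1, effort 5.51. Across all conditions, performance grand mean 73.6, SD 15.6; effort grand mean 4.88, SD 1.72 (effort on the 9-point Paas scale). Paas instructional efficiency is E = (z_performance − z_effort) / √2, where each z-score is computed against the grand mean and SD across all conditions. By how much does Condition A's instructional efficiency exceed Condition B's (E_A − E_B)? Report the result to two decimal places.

Condition A: z_P = (70.5 − 73.6)/15.6 = -0.1987; z_E = (5.26 − 4.88)/1.72 = 0.2209; E_A = (-0.1987 − 0.2209)/√2 = -0.2967.
Condition B: z_P = (62.1 − 73.6)/15.6 = -0.7372; z_E = (5.51 − 4.88)/1.72 = 0.3663; E_B = (-0.7372 − 0.3663)/√2 = -0.7803.
E_A − E_B = -0.2967 − (-0.7803) = 0.4836 ≈ 0.48.

0.48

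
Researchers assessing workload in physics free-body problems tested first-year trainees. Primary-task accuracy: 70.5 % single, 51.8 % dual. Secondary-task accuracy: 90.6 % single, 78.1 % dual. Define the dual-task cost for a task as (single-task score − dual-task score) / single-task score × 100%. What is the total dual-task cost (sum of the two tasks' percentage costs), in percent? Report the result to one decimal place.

Primary cost = (70.5 − 51.8) / 70.5 × 100% = 26.5248%.
Secondary cost = (90.6 − 78.1) / 90.6 × 100% = 13.7969%.
Total = 26.5248% + 13.7969% = 40.3217% ≈ 40.3%.

40.3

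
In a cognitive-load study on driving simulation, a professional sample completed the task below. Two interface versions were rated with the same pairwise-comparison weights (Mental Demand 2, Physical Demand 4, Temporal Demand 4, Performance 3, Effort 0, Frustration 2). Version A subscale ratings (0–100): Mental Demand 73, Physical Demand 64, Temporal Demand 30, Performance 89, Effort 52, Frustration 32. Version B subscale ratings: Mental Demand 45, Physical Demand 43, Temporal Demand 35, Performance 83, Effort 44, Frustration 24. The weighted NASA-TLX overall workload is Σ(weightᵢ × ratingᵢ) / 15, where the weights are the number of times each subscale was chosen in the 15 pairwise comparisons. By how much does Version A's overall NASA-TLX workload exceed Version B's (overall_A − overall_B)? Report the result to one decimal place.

Version A weighted sum = 2·73 + 4·64 + 4·30 + 3·89 + 0·52 + 2·32 = 146 + 256 + 120 + 267 + 0 + 64 = 853; overall_A = 853/15 = 56.8667.
Version B weighted sum = 2·45 + 4·43 + 4·35 + 3·83 + 0·44 + 2·24 = 90 + 172 + 140 + 249 + 0 + 48 = 699; overall_B = 699/15 = 46.6000.
Difference = 56.8667 − 46.6000 = 10.2667 ≈ 10.3.

10.3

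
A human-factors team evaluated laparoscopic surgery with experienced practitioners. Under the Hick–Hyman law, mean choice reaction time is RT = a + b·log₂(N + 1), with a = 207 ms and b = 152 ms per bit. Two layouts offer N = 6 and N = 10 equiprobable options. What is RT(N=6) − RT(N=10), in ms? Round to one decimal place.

RT(6) = 207 + 152·log₂(7) = 207 + 152·2.8074 = 633.7248 ms.
RT(10) = 207 + 152·log₂(11) = 207 + 152·3.4594 = 732.8288 ms.
Difference = 633.7248 − 732.8288 = -99.1040 ≈ -99.1 ms.

-99.1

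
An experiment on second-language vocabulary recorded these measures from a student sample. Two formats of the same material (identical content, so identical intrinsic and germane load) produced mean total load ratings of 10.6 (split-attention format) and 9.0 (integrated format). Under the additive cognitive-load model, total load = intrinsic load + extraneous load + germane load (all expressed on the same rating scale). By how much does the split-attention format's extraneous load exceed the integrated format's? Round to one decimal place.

Intrinsic and germane load are equal across formats, so the difference in total load equals the difference in extraneous load.
Extraneous-load difference = 10.6 − 9.0 = 1.6.

1.6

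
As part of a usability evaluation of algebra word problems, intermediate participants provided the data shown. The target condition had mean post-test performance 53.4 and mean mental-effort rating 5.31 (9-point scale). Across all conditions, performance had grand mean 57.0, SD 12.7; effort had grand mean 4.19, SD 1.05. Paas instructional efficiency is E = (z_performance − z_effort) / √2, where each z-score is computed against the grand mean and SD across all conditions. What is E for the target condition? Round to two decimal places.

z_performance = (53.4 − 57.0) / 12.7 = -3.6000 / 12.7 = -0.2835.
z_effort = (5.31 − 4.19) / 1.05 = 1.1200 / 1.05 = 1.0667.
z_P − z_E = -0.2835 − 1.0667 = -1.3502.
E = -1.3502 / √2 = -1.3502 / 1.41421 = -0.9547 ≈ -0.95.

-0.95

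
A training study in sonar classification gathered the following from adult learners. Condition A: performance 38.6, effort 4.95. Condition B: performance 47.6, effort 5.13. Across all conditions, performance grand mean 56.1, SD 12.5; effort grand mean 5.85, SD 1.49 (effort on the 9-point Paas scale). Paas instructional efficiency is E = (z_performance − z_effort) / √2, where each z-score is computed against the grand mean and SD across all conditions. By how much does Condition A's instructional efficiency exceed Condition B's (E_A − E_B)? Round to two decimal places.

Condition A: z_P = (38.6 − 56.1)/12.5 = -1.4000; z_E = (4.95 − 5.85)/1.49 = -0.6040; E_A = (-1.4000 − (-0.6040))/√2 = -0.5629.
Condition B: z_P = (47.6 − 56.1)/12.5 = -0.6800; z_E = (5.13 − 5.85)/1.49 = -0.4832; E_B = (-0.6800 − (-0.4832))/√2 = -0.1392.
E_A − E_B = -0.5629 − (-0.1392) = -0.4237 ≈ -0.42.

-0.42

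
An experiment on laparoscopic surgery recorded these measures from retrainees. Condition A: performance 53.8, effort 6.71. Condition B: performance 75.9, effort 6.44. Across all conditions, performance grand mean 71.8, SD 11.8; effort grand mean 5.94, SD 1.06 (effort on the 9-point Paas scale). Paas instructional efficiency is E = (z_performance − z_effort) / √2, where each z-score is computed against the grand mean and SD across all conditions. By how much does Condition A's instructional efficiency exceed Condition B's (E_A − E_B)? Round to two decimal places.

-1.50

Condition A: z_P = (53.8 − 71.8)/11.8 = -1.5254; z_E = (6.71 − 5.94)/1.06 = 0.7264; E_A = (-1.5254 − 0.7264)/√2 = -1.5923.
Condition B: z_P = (75.9 − 71.8)/11.8 = 0.3475; z_E = (6.44 − 5.94)/1.06 = 0.4717; E_B = (0.3475 − 0.4717)/√2 = -0.0878.
E_A − E_B = -1.5923 − (-0.0878) = -1.5045 ≈ -1.50.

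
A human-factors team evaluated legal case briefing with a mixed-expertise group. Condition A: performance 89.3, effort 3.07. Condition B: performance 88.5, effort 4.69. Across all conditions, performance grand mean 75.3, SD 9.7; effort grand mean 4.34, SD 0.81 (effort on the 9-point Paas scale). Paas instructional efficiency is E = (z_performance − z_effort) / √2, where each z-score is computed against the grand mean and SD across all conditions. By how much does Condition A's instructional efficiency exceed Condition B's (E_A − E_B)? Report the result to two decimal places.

Condition A: z_P = (89.3 − 75.3)/9.7 = 1.4433; z_E = (3.07 − 4.34)/0.81 = -1.5679; E_A = (1.4433 − (-1.5679))/√2 = 2.1292.
Condition B: z_P = (88.5 − 75.3)/9.7 = 1.3608; z_E = (4.69 − 4.34)/0.81 = 0.4321; E_B = (1.3608 − 0.4321)/√2 = 0.6567.
E_A − E_B = 2.1292 − 0.6567 = 1.4725 ≈ 1.47.

1.47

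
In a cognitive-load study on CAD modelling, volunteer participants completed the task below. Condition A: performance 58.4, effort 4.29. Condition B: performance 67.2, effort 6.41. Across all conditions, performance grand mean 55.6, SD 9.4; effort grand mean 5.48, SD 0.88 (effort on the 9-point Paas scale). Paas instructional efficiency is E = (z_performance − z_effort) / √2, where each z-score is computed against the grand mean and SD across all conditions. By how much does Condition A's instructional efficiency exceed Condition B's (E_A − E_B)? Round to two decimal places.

1.04

Condition A: z_P = (58.4 − 55.6)/9.4 = 0.2979; z_E = (4.29 − 5.48)/0.88 = -1.3523; E_A = (0.2979 − (-1.3523))/√2 = 1.1669.
Condition B: z_P = (67.2 − 55.6)/9.4 = 1.2340; z_E = (6.41 − 5.48)/0.88 = 1.0568; E_B = (1.2340 − 1.0568)/√2 = 0.1253.
E_A − E_B = 1.1669 − 0.1253 = 1.0416 ≈ 1.04.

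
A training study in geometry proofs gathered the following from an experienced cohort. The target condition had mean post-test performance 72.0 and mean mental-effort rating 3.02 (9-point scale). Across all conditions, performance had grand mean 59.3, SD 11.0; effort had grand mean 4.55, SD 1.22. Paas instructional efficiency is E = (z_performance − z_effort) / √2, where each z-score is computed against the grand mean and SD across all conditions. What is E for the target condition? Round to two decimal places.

z_performance = (72.0 − 59.3) / 11.0 = 12.7000 / 11.0 = 1.1545.
z_effort = (3.02 − 4.55) / 1.22 = -1.5300 / 1.22 = -1.2541.
z_P − z_E = 1.1545 − (-1.2541) = 2.4086.
E = 2.4086 / √2 = 2.4086 / 1.41421 = 1.7031 ≈ 1.70.

1.70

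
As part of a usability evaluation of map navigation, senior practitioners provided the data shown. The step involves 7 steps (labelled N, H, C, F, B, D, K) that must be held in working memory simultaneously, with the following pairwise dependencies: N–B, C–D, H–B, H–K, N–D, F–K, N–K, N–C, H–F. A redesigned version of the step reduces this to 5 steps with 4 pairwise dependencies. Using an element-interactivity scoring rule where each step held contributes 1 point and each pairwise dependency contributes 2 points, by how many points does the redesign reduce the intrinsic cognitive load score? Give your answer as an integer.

Original: 7 × 1 + 9 × 2 = 7 + 18 = 25.
Redesigned: 5 × 1 + 4 × 2 = 5 + 8 = 13.
Reduction = 25 − 13 = 12.

12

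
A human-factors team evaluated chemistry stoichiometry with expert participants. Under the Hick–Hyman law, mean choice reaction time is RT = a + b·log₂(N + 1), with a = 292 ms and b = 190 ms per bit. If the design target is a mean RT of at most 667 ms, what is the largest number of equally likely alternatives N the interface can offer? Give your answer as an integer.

2

Set 292 + 190·log₂(N + 1) ≤ 667.
log₂(N + 1) ≤ (667 − 292) / 190 = 1.9737.
N + 1 ≤ 2^1.9737 = 3.9277.
N ≤ 2.9277, so the largest integer N is 2.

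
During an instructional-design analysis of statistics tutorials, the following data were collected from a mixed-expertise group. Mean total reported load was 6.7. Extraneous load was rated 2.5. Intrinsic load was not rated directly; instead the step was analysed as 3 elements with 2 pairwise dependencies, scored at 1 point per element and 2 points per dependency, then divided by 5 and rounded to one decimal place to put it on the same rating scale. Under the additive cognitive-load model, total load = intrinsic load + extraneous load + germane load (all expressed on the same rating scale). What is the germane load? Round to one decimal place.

2.8

Intrinsic (element-interactivity): (3 × 1 + 2 × 2) / 5 = 7 / 5 = 1.4000 → 1.4.
germane load = total − intrinsic − extraneous
             = 6.7 − 1.4 − 2.5 = 2.8.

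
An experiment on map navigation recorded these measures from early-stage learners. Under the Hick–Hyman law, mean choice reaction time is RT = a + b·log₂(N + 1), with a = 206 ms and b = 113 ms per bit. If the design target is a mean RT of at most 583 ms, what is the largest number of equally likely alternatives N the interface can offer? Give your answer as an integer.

9

Set 206 + 113·log₂(N + 1) ≤ 583.
log₂(N + 1) ≤ (583 − 206) / 113 = 3.3363.
N + 1 ≤ 2^3.3363 = 10.1001.
N ≤ 9.1001, so the largest integer N is 9.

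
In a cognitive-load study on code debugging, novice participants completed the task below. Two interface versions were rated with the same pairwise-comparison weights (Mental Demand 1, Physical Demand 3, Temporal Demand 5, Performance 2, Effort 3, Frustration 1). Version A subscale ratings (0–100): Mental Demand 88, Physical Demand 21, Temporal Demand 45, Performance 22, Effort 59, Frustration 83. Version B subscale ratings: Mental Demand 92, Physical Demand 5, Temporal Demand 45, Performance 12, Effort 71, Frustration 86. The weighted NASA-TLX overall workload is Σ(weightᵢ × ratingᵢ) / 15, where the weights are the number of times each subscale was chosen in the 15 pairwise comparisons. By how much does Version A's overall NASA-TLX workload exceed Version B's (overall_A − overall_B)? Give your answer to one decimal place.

Version A weighted sum = 1·88 + 3·21 + 5·45 + 2·22 + 3·59 + 1·83 = 88 + 63 + 225 + 44 + 177 + 83 = 680; overall_A = 680/15 = 45.3333.
Version B weighted sum = 1·92 + 3·5 + 5·45 + 2·12 + 3·71 + 1·86 = 92 + 15 + 225 + 24 + 213 + 86 = 655; overall_B = 655/15 = 43.6667.
Difference = 45.3333 − 43.6667 = 1.6666 ≈ 1.7.

1.7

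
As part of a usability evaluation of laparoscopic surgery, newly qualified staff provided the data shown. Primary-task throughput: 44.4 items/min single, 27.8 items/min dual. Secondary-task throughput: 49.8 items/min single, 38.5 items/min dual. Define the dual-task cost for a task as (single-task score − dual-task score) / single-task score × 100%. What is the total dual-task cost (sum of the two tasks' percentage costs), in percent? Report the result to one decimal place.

60.1

Primary cost = (44.4 − 27.8) / 44.4 × 100% = 37.3874%.
Secondary cost = (49.8 − 38.5) / 49.8 × 100% = 22.6908%.
Total = 37.3874% + 22.6908% = 60.0782% ≈ 60.1%.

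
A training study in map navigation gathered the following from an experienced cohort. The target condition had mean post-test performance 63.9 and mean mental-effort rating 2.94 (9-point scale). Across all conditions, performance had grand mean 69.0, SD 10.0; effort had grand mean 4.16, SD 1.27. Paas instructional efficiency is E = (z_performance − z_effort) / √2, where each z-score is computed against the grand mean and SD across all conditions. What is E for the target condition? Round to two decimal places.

0.32

z_performance = (63.9 − 69.0) / 10.0 = -5.1000 / 10.0 = -0.5100.
z_effort = (2.94 − 4.16) / 1.27 = -1.2200 / 1.27 = -0.9606.
z_P − z_E = -0.5100 − (-0.9606) = 0.4506.
E = 0.4506 / √2 = 0.4506 / 1.41421 = 0.3186 ≈ 0.32.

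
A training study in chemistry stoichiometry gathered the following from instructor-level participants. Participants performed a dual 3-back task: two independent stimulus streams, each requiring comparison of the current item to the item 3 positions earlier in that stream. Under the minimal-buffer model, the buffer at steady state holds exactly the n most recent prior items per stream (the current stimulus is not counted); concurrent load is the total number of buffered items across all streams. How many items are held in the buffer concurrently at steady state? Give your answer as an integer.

Each stream's buffer holds its 3 most recent prior items.
Two independent streams: 2 × 3 = 6 buffered items at steady state.

6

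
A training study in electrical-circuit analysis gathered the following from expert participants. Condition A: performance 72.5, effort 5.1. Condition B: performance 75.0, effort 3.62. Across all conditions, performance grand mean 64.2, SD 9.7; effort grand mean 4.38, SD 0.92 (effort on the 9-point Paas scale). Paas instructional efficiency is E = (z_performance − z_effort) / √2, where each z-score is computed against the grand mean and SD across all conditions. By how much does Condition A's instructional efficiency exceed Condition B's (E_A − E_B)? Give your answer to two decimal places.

-1.32

Condition A: z_P = (72.5 − 64.2)/9.7 = 0.8557; z_E = (5.1 − 4.38)/0.92 = 0.7826; E_A = (0.8557 − 0.7826)/√2 = 0.0517.
Condition B: z_P = (75.0 − 64.2)/9.7 = 1.1134; z_E = (3.62 − 4.38)/0.92 = -0.8261; E_B = (1.1134 − (-0.8261))/√2 = 1.3714.
E_A − E_B = 0.0517 − 1.3714 = -1.3197 ≈ -1.32.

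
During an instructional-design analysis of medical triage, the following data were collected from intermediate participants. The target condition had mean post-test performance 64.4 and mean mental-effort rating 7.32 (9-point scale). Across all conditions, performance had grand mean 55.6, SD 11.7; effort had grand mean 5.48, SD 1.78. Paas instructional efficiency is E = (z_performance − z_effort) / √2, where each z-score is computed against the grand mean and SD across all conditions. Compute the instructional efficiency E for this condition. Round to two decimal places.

z_performance = (64.4 − 55.6) / 11.7 = 8.8000 / 11.7 = 0.7521.
z_effort = (7.32 − 5.48) / 1.78 = 1.8400 / 1.78 = 1.0337.
z_P − z_E = 0.7521 − 1.0337 = -0.2816.
E = -0.2816 / √2 = -0.2816 / 1.41421 = -0.1991 ≈ -0.20.

-0.20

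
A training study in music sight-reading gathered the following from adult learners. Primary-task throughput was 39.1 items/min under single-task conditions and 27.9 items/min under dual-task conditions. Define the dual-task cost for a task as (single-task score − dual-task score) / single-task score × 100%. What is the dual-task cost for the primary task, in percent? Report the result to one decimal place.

Cost = (39.1 − 27.9) / 39.1 × 100%
     = 11.2000 / 39.1 × 100% = 28.6445%.
≈ 28.6%.

28.6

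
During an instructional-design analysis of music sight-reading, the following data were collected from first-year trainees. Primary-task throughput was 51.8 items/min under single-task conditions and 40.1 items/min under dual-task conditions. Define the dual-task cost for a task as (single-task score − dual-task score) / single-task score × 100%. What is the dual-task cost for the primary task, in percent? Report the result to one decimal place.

22.6

Cost = (51.8 − 40.1) / 51.8 × 100%
     = 11.7000 / 51.8 × 100% = 22.5869%.
≈ 22.6%.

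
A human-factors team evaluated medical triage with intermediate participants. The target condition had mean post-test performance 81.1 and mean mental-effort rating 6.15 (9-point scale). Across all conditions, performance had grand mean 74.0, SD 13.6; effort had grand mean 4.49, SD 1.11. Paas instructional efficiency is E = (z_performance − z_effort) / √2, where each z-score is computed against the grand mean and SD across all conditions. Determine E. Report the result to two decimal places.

z_performance = (81.1 − 74.0) / 13.6 = 7.1000 / 13.6 = 0.5221.
z_effort = (6.15 − 4.49) / 1.11 = 1.6600 / 1.11 = 1.4955.
z_P − z_E = 0.5221 − 1.4955 = -0.9734.
E = -0.9734 / √2 = -0.9734 / 1.41421 = -0.6883 ≈ -0.69.

-0.69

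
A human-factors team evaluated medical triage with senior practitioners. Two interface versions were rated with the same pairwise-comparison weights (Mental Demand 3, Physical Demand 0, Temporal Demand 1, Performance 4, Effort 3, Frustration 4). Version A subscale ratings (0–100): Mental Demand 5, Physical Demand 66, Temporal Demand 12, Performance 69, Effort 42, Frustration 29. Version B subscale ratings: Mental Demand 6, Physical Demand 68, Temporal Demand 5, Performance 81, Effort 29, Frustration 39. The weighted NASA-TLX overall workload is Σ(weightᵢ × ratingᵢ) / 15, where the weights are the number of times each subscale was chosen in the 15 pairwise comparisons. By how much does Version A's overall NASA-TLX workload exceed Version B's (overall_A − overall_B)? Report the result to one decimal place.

-3.0

Version A weighted sum = 3·5 + 0·66 + 1·12 + 4·69 + 3·42 + 4·29 = 15 + 0 + 12 + 276 + 126 + 116 = 545; overall_A = 545/15 = 36.3333.
Version B weighted sum = 3·6 + 0·68 + 1·5 + 4·81 + 3·29 + 4·39 = 18 + 0 + 5 + 324 + 87 + 156 = 590; overall_B = 590/15 = 39.3333.
Difference = 36.3333 − 39.3333 = -3.0000 ≈ -3.0.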